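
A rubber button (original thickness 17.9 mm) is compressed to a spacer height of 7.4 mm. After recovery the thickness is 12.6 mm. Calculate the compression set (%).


CS = (t0 - recovered) / (t0 - ts) * 100
= (17.9 - 12.6) / (17.9 - 7.4) * 100
= 5.3 / 10.5 * 100
= 50.5%

50.5%


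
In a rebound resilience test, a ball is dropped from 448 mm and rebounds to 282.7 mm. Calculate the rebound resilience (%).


Resilience = h_rebound / h_drop * 100
= 282.7 / 448 * 100
= 63.1%

63.1%


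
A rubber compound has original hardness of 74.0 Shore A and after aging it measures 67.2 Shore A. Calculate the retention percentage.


Retention = aged / original * 100
= 67.2 / 74.0 * 100
= 90.8%

90.8%


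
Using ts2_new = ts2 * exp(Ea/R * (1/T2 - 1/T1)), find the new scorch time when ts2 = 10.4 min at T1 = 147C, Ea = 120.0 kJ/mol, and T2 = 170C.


Convert temperatures: T1 = 147 + 273.15 = 420.15 K, T2 = 170 + 273.15 = 443.15 K
ts2_new = 10.4 * exp(120000 / 8.314 * (1/443.15 - 1/420.15))
1/T2 - 1/T1 = -1.2353e-04
ts2_new = 1.75 min

1.75 min


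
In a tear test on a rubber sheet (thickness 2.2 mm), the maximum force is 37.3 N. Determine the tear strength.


Tear strength = force / thickness
= 37.3 / 2.2
= 16.95 N/mm

16.95 N/mm


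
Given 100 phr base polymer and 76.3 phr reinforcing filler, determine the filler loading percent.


Filler % = filler / (rubber + filler) * 100
= 76.3 / (100 + 76.3) * 100
= 76.3 / 176.3 * 100
= 43.28%

43.28%


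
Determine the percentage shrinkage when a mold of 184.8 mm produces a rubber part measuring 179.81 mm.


Shrinkage = (mold - part) / mold * 100
= (184.8 - 179.81) / 184.8 * 100
= 4.99 / 184.8 * 100
= 2.7%

2.7%


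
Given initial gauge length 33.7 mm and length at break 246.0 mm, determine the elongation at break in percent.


Elongation = (Lf - L0) / L0 * 100
= (246.0 - 33.7) / 33.7 * 100
= 212.3 / 33.7 * 100
= 630.0%

630.0%


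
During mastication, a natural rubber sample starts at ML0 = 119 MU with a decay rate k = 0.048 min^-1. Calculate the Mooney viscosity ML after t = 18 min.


ML = ML0 * exp(-k * t)
ML = 119 * exp(-0.048 * 18)
ML = 119 * 0.4215
ML = 50.16 MU

50.16 MU


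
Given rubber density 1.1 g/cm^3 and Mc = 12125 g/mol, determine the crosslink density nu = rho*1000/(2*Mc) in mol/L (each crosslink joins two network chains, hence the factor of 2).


nu = rho * 1000 / (2 * Mc)
nu = 1.1 * 1000 / (2 * 12125)
nu = 1100.0 / 24250
nu = 0.0454 mol/L

0.0454 mol/L


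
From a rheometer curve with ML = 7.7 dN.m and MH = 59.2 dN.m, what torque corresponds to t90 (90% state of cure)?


M90 = ML + 0.9 * (MH - ML)
M90 = 7.7 + 0.9 * (59.2 - 7.7)
M90 = 7.7 + 0.9 * 51.5
M90 = 54.05 dN.m

54.05 dN.m


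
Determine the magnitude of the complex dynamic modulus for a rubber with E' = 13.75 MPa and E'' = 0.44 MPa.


|E*| = sqrt(E'^2 + E''^2)
= sqrt(13.75^2 + 0.44^2)
= sqrt(189.0625 + 0.1936)
= 13.757 MPa

13.757 MPa


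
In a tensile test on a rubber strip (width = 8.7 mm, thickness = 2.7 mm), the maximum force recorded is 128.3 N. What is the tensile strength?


Area = width * thickness = 8.7 * 2.7 = 23.49 mm^2
TS = force / area = 128.3 / 23.49 = 5.46 MPa

5.46 MPa


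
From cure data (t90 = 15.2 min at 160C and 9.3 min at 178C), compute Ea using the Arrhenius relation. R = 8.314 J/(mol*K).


T1 = 433.15 K, T2 = 451.15 K
1/T1 - 1/T2 = 9.2111e-05
ln(t1/t2) = ln(15.2/9.3) = 0.4913
Ea = 8.314 * 0.4913 / 9.2111e-05 = 44343.1753 J/mol
Ea = 44.34 kJ/mol

44.34 kJ/mol


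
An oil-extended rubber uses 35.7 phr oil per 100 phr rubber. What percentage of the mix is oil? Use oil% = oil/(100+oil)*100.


Oil % = oil / (100 + oil) * 100
= 35.7 / (100 + 35.7) * 100
= 35.7 / 135.7 * 100
= 26.31%

26.31%


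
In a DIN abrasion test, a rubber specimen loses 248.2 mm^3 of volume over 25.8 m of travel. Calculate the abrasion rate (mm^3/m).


Rate = volume_loss / distance
= 248.2 / 25.8
= 9.62 mm^3/m

9.62 mm^3/m


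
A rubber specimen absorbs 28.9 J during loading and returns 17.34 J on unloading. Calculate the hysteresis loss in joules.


Hysteresis loss = loading - unloading
= 28.9 - 17.34
= 11.56 J

11.56 J


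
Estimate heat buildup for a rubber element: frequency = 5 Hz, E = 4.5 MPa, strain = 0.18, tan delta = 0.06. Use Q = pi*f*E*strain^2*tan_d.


Q = pi * f * E * strain^2 * tan_d
= pi * 5 * 4.5 * 0.18^2 * 0.06
= pi * 5 * 4.5 * 0.0324 * 0.06
= 0.1374

Q = 0.1374


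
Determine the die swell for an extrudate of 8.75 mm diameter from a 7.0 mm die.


Die swell ratio = D_extrudate / D_die
= 8.75 / 7.0
= 1.25

Die swell = 1.25


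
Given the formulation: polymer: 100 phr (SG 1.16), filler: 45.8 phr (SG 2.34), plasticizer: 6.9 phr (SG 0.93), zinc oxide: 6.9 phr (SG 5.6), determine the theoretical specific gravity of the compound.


Sum of weights = 159.6
Volume contributions:
  polymer: 100/1.16 = 86.2069
  filler: 45.8/2.34 = 19.5726
  plasticizer: 6.9/0.93 = 7.4194
  zinc oxide: 6.9/5.6 = 1.2321
Sum of volumes = 114.4310
SG = 159.6 / 114.4310 = 1.395

SG = 1.395


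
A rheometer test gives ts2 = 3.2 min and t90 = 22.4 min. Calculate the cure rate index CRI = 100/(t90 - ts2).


CRI = 100 / (t90 - ts2)
= 100 / (22.4 - 3.2)
= 100 / 19.2
= 5.21 min^-1

5.21 min^-1


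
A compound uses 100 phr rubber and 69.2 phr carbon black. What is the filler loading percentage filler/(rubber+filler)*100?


Filler % = filler / (rubber + filler) * 100
= 69.2 / (100 + 69.2) * 100
= 69.2 / 169.2 * 100
= 40.9%

40.9%


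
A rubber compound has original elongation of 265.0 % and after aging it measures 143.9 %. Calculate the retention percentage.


Retention = aged / original * 100
= 143.9 / 265.0 * 100
= 54.3%

54.3%


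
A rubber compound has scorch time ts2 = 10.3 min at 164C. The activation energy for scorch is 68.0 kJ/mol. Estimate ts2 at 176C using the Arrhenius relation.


Convert temperatures: T1 = 164 + 273.15 = 437.15 K, T2 = 176 + 273.15 = 449.15 K
ts2_new = 10.3 * exp(68000 / 8.314 * (1/449.15 - 1/437.15))
1/T2 - 1/T1 = -6.1117e-05
ts2_new = 6.25 min

6.25 min


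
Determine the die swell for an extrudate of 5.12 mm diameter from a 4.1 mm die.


Die swell ratio = D_extrudate / D_die
= 5.12 / 4.1
= 1.249

Die swell = 1.249


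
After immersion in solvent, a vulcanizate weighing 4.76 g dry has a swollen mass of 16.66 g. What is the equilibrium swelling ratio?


Q = W_swollen / W_dry
Q = 16.66 / 4.76
Q = 3.5

Q = 3.5


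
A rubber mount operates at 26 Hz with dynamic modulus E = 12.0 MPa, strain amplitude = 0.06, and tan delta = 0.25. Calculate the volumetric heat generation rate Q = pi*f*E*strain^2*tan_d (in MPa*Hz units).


Q = pi * f * E * strain^2 * tan_d
= pi * 26 * 12.0 * 0.06^2 * 0.25
= pi * 26 * 12.0 * 0.0036 * 0.25
= 0.8822

Q = 0.8822


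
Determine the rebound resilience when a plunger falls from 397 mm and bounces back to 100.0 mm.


Resilience = h_rebound / h_drop * 100
= 100.0 / 397 * 100
= 25.2%

25.2%


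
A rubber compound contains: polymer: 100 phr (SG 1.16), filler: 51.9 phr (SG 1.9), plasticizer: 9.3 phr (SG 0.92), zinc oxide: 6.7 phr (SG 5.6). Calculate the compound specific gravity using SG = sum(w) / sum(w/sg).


Sum of weights = 167.9
Volume contributions:
  polymer: 100/1.16 = 86.2069
  filler: 51.9/1.9 = 27.3158
  plasticizer: 9.3/0.92 = 10.1087
  zinc oxide: 6.7/5.6 = 1.1964
Sum of volumes = 124.8278
SG = 167.9 / 124.8278 = 1.345

SG = 1.345


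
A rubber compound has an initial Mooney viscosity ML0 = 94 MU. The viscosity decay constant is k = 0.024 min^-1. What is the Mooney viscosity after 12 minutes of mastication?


ML = ML0 * exp(-k * t)
ML = 94 * exp(-0.024 * 12)
ML = 94 * 0.7498
ML = 70.48 MU

70.48 MU


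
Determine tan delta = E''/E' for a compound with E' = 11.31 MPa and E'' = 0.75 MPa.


tan delta = E'' / E'
= 0.75 / 11.31
= 0.0663

tan delta = 0.0663


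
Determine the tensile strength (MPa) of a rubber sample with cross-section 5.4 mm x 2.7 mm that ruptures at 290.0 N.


Area = width * thickness = 5.4 * 2.7 = 14.58 mm^2
TS = force / area = 290.0 / 14.58 = 19.89 MPa

19.89 MPa


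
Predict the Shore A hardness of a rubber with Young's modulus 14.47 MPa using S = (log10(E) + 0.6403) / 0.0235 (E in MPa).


log10(E) = 0.0235*S - 0.6403  =>  S = (log10(E) + 0.6403) / 0.0235
log10(14.47) = 1.160469
S = (1.160469 + 0.6403) / 0.0235 = 1.800769 / 0.0235
S = 76.6

Shore A = 76.6


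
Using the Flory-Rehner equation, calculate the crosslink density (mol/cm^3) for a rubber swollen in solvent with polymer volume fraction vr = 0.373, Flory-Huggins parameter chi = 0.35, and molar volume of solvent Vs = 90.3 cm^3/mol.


ln(1 - vr) = ln(1 - 0.373) = -0.4668
Numerator = -((-0.4668) + 0.373 + 0.35 * 0.373^2) = 0.0451
Denominator = 90.3 * (0.373^(1/3) - 0.373/2) = 48.1606
nu = 0.0451 / 48.1606 = 9.3673e-04 mol/cm^3

9.3673e-04 mol/cm^3


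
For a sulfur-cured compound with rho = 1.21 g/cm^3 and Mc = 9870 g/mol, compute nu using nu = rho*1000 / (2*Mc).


nu = rho * 1000 / (2 * Mc)
nu = 1.21 * 1000 / (2 * 9870)
nu = 1210.0 / 19740
nu = 0.0613 mol/L

0.0613 mol/L


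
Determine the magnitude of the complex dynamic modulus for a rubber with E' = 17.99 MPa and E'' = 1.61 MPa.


|E*| = sqrt(E'^2 + E''^2)
= sqrt(17.99^2 + 1.61^2)
= sqrt(323.6401 + 2.5921)
= 18.062 MPa

18.062 MPa


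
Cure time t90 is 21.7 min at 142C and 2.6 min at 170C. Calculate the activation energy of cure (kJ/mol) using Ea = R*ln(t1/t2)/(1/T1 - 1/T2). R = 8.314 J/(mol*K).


T1 = 415.15 K, T2 = 443.15 K
1/T1 - 1/T2 = 1.5220e-04
ln(t1/t2) = ln(21.7/2.6) = 2.1218
Ea = 8.314 * 2.1218 / 1.5220e-04 = 115907.7290 J/mol
Ea = 115.91 kJ/mol

115.91 kJ/mol


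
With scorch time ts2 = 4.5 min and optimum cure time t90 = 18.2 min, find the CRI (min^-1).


CRI = 100 / (t90 - ts2)
= 100 / (18.2 - 4.5)
= 100 / 13.7
= 7.3 min^-1

7.3 min^-1


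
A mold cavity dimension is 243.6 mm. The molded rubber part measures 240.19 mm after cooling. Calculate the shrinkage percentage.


Shrinkage = (mold - part) / mold * 100
= (243.6 - 240.19) / 243.6 * 100
= 3.41 / 243.6 * 100
= 1.4%

1.4%


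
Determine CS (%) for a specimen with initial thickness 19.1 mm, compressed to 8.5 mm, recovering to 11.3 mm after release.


CS = (t0 - recovered) / (t0 - ts) * 100
= (19.1 - 11.3) / (19.1 - 8.5) * 100
= 7.8 / 10.6 * 100
= 73.6%

73.6%


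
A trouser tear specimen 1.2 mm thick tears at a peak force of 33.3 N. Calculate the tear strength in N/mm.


Tear strength = force / thickness
= 33.3 / 1.2
= 27.75 N/mm

27.75 N/mm


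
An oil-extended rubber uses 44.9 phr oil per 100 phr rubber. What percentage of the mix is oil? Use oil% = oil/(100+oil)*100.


Oil % = oil / (100 + oil) * 100
= 44.9 / (100 + 44.9) * 100
= 44.9 / 144.9 * 100
= 30.99%

30.99%


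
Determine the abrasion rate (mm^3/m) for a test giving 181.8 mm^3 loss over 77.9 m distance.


Rate = volume_loss / distance
= 181.8 / 77.9
= 2.334 mm^3/m

2.334 mm^3/m


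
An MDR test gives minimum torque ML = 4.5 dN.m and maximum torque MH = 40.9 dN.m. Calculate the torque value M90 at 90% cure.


M90 = ML + 0.9 * (MH - ML)
M90 = 4.5 + 0.9 * (40.9 - 4.5)
M90 = 4.5 + 0.9 * 36.4
M90 = 37.26 dN.m

37.26 dN.m


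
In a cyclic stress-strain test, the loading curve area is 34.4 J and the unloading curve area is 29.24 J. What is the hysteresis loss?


Hysteresis loss = loading - unloading
= 34.4 - 29.24
= 5.16 J

5.16 J


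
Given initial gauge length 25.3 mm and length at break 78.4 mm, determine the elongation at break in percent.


Elongation = (Lf - L0) / L0 * 100
= (78.4 - 25.3) / 25.3 * 100
= 53.1 / 25.3 * 100
= 209.9%

209.9%


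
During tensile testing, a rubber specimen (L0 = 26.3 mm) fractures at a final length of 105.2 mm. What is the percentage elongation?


Elongation = (Lf - L0) / L0 * 100
= (105.2 - 26.3) / 26.3 * 100
= 78.9 / 26.3 * 100
= 300.0%

300.0%


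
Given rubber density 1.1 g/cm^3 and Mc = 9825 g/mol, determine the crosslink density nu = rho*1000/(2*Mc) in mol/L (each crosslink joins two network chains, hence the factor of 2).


nu = rho * 1000 / (2 * Mc)
nu = 1.1 * 1000 / (2 * 9825)
nu = 1100.0 / 19650
nu = 0.0560 mol/L

0.0560 mol/L


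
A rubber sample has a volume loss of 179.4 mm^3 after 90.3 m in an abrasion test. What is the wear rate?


Rate = volume_loss / distance
= 179.4 / 90.3
= 1.987 mm^3/m

1.987 mm^3/m


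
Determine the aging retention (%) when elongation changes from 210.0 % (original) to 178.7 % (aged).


Retention = aged / original * 100
= 178.7 / 210.0 * 100
= 85.1%

85.1%


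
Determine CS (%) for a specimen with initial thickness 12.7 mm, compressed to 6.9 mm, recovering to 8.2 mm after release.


CS = (t0 - recovered) / (t0 - ts) * 100
= (12.7 - 8.2) / (12.7 - 6.9) * 100
= 4.5 / 5.8 * 100
= 77.6%

77.6%


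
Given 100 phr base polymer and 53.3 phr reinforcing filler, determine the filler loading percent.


Filler % = filler / (rubber + filler) * 100
= 53.3 / (100 + 53.3) * 100
= 53.3 / 153.3 * 100
= 34.77%

34.77%


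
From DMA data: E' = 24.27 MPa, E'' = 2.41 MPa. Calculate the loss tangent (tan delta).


tan delta = E'' / E'
= 2.41 / 24.27
= 0.0993

tan delta = 0.0993


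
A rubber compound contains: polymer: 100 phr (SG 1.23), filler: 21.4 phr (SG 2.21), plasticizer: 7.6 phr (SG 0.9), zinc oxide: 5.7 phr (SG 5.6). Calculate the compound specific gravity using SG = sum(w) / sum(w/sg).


Sum of weights = 134.7
Volume contributions:
  polymer: 100/1.23 = 81.3008
  filler: 21.4/2.21 = 9.6833
  plasticizer: 7.6/0.9 = 8.4444
  zinc oxide: 5.7/5.6 = 1.0179
Sum of volumes = 100.4464
SG = 134.7 / 100.4464 = 1.341

SG = 1.341


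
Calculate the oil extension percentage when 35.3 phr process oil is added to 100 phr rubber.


Oil % = oil / (100 + oil) * 100
= 35.3 / (100 + 35.3) * 100
= 35.3 / 135.3 * 100
= 26.09%

26.09%


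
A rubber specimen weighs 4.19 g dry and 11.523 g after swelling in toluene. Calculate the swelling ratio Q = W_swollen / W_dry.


Q = W_swollen / W_dry
Q = 11.523 / 4.19
Q = 2.75

Q = 2.75


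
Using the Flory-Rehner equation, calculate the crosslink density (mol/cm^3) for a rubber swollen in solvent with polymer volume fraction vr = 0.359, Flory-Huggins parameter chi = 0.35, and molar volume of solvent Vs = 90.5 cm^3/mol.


ln(1 - vr) = ln(1 - 0.359) = -0.4447
Numerator = -((-0.4447) + 0.359 + 0.35 * 0.359^2) = 0.0406
Denominator = 90.5 * (0.359^(1/3) - 0.359/2) = 48.0754
nu = 0.0406 / 48.0754 = 8.4487e-04 mol/cm^3

8.4487e-04 mol/cm^3


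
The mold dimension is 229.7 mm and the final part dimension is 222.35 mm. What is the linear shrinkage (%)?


Shrinkage = (mold - part) / mold * 100
= (229.7 - 222.35) / 229.7 * 100
= 7.35 / 229.7 * 100
= 3.2%

3.2%


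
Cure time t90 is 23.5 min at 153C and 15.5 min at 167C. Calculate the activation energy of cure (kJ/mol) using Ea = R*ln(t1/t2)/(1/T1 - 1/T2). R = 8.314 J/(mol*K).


T1 = 426.15 K, T2 = 440.15 K
1/T1 - 1/T2 = 7.4639e-05
ln(t1/t2) = ln(23.5/15.5) = 0.4162
Ea = 8.314 * 0.4162 / 7.4639e-05 = 46355.9977 J/mol
Ea = 46.36 kJ/mol

46.36 kJ/mol


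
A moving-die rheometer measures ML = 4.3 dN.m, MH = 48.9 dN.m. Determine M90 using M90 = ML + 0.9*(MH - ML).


M90 = ML + 0.9 * (MH - ML)
M90 = 4.3 + 0.9 * (48.9 - 4.3)
M90 = 4.3 + 0.9 * 44.6
M90 = 44.44 dN.m

44.44 dN.m


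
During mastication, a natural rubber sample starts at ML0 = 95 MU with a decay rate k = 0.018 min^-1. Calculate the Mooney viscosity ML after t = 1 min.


ML = ML0 * exp(-k * t)
ML = 95 * exp(-0.018 * 1)
ML = 95 * 0.9822
ML = 93.31 MU

93.31 MU


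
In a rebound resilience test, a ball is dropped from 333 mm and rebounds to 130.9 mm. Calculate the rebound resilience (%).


Resilience = h_rebound / h_drop * 100
= 130.9 / 333 * 100
= 39.3%

39.3%


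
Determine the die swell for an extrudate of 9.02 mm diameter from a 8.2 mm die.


Die swell ratio = D_extrudate / D_die
= 9.02 / 8.2
= 1.1

Die swell = 1.1


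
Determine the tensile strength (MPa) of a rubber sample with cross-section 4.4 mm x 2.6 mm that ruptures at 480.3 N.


Area = width * thickness = 4.4 * 2.6 = 11.44 mm^2
TS = force / area = 480.3 / 11.44 = 41.98 MPa

41.98 MPa


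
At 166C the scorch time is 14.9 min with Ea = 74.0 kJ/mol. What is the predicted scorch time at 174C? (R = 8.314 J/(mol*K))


Convert temperatures: T1 = 166 + 273.15 = 439.15 K, T2 = 174 + 273.15 = 447.15 K
ts2_new = 14.9 * exp(74000 / 8.314 * (1/447.15 - 1/439.15))
1/T2 - 1/T1 = -4.0740e-05
ts2_new = 10.37 min

10.37 min


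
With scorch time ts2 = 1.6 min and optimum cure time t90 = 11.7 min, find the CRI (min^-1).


CRI = 100 / (t90 - ts2)
= 100 / (11.7 - 1.6)
= 100 / 10.1
= 9.9 min^-1

9.9 min^-1


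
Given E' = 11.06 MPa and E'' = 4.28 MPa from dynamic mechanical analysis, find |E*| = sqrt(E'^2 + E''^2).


|E*| = sqrt(E'^2 + E''^2)
= sqrt(11.06^2 + 4.28^2)
= sqrt(122.3236 + 18.3184)
= 11.859 MPa

11.859 MPa


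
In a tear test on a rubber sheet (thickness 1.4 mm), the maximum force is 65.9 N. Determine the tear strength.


Tear strength = force / thickness
= 65.9 / 1.4
= 47.07 N/mm

47.07 N/mm


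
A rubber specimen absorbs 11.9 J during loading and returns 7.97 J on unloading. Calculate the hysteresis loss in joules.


Hysteresis loss = loading - unloading
= 11.9 - 7.97
= 3.93 J

3.93 J


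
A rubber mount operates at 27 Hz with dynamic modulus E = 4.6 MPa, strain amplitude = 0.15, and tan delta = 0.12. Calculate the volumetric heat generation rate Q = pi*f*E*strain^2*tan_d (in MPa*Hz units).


Q = pi * f * E * strain^2 * tan_d
= pi * 27 * 4.6 * 0.15^2 * 0.12
= pi * 27 * 4.6 * 0.0225 * 0.12
= 1.0535

Q = 1.0535


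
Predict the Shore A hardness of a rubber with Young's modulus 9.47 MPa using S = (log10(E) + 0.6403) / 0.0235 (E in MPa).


log10(E) = 0.0235*S - 0.6403  =>  S = (log10(E) + 0.6403) / 0.0235
log10(9.47) = 0.976350
S = (0.976350 + 0.6403) / 0.0235 = 1.616650 / 0.0235
S = 68.8

Shore A = 68.8


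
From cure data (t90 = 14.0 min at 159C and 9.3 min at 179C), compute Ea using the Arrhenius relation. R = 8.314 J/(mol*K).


T1 = 432.15 K, T2 = 452.15 K
1/T1 - 1/T2 = 1.0236e-04
ln(t1/t2) = ln(14.0/9.3) = 0.4090
Ea = 8.314 * 0.4090 / 1.0236e-04 = 33225.0748 J/mol
Ea = 33.23 kJ/mol

33.23 kJ/mol


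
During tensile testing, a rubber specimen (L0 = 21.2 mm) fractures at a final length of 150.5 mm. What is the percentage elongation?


Elongation = (Lf - L0) / L0 * 100
= (150.5 - 21.2) / 21.2 * 100
= 129.3 / 21.2 * 100
= 609.9%

609.9%


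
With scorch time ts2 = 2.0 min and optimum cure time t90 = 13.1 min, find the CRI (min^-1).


CRI = 100 / (t90 - ts2)
= 100 / (13.1 - 2.0)
= 100 / 11.1
= 9.01 min^-1

9.01 min^-1


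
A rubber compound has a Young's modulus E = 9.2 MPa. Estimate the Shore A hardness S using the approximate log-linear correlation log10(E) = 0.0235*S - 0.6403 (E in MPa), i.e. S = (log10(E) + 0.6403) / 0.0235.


log10(E) = 0.0235*S - 0.6403  =>  S = (log10(E) + 0.6403) / 0.0235
log10(9.2) = 0.963788
S = (0.963788 + 0.6403) / 0.0235 = 1.604088 / 0.0235
S = 68.3

Shore A = 68.3


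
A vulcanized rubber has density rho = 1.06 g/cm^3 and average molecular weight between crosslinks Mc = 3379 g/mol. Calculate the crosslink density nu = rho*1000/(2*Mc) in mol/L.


nu = rho * 1000 / (2 * Mc)
nu = 1.06 * 1000 / (2 * 3379)
nu = 1060.0 / 6758
nu = 0.1569 mol/L

0.1569 mol/L


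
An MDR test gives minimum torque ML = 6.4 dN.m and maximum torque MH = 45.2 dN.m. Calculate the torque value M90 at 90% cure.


M90 = ML + 0.9 * (MH - ML)
M90 = 6.4 + 0.9 * (45.2 - 6.4)
M90 = 6.4 + 0.9 * 38.8
M90 = 41.32 dN.m

41.32 dN.m


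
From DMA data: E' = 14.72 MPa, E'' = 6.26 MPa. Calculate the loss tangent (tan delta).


tan delta = E'' / E'
= 6.26 / 14.72
= 0.4253

tan delta = 0.4253


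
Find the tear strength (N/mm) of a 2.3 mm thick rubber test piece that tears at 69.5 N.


Tear strength = force / thickness
= 69.5 / 2.3
= 30.22 N/mm

30.22 N/mm


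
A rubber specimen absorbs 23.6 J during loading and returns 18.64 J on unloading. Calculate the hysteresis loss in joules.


Hysteresis loss = loading - unloading
= 23.6 - 18.64
= 4.96 J

4.96 J


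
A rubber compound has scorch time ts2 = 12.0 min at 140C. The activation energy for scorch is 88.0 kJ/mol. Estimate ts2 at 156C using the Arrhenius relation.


Convert temperatures: T1 = 140 + 273.15 = 413.15 K, T2 = 156 + 273.15 = 429.15 K
ts2_new = 12.0 * exp(88000 / 8.314 * (1/429.15 - 1/413.15))
1/T2 - 1/T1 = -9.0241e-05
ts2_new = 4.62 min

4.62 min


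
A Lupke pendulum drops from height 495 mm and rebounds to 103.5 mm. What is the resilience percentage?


Resilience = h_rebound / h_drop * 100
= 103.5 / 495 * 100
= 20.9%

20.9%


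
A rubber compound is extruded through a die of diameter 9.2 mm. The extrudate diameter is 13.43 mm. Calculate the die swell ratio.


Die swell ratio = D_extrudate / D_die
= 13.43 / 9.2
= 1.46

Die swell = 1.46


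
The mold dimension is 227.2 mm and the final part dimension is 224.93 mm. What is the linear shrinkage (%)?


Shrinkage = (mold - part) / mold * 100
= (227.2 - 224.93) / 227.2 * 100
= 2.27 / 227.2 * 100
= 1.0%

1.0%


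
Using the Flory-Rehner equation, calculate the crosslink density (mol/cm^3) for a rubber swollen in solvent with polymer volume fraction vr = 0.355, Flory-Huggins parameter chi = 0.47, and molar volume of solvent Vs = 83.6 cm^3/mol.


ln(1 - vr) = ln(1 - 0.355) = -0.4385
Numerator = -((-0.4385) + 0.355 + 0.47 * 0.355^2) = 0.0243
Denominator = 83.6 * (0.355^(1/3) - 0.355/2) = 44.3556
nu = 0.0243 / 44.3556 = 5.4724e-04 mol/cm^3

5.4724e-04 mol/cm^3


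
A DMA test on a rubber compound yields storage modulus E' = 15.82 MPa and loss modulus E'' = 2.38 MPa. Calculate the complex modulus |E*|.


|E*| = sqrt(E'^2 + E''^2)
= sqrt(15.82^2 + 2.38^2)
= sqrt(250.2724 + 5.6644)
= 15.998 MPa

15.998 MPa


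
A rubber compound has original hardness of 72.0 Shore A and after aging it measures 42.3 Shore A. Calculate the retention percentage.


Retention = aged / original * 100
= 42.3 / 72.0 * 100
= 58.7%

58.7%


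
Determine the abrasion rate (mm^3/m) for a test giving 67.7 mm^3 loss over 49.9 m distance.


Rate = volume_loss / distance
= 67.7 / 49.9
= 1.357 mm^3/m

1.357 mm^3/m


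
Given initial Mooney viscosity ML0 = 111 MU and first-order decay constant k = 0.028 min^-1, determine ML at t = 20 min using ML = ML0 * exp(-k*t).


ML = ML0 * exp(-k * t)
ML = 111 * exp(-0.028 * 20)
ML = 111 * 0.5712
ML = 63.4 MU

63.4 MU


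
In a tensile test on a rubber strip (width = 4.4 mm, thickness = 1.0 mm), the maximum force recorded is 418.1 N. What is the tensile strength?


Area = width * thickness = 4.4 * 1.0 = 4.4 mm^2
TS = force / area = 418.1 / 4.4 = 95.02 MPa

95.02 MPa


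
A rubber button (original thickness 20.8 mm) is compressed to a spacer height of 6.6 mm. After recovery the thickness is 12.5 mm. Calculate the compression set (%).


CS = (t0 - recovered) / (t0 - ts) * 100
= (20.8 - 12.5) / (20.8 - 6.6) * 100
= 8.3 / 14.2 * 100
= 58.5%

58.5%


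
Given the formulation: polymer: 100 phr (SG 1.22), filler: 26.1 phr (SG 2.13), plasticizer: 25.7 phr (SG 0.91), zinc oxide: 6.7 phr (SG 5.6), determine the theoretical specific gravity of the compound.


Sum of weights = 158.5
Volume contributions:
  polymer: 100/1.22 = 81.9672
  filler: 26.1/2.13 = 12.2535
  plasticizer: 25.7/0.91 = 28.2418
  zinc oxide: 6.7/5.6 = 1.1964
Sum of volumes = 123.6589
SG = 158.5 / 123.6589 = 1.282

SG = 1.282


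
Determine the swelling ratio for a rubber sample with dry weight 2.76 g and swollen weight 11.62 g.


Q = W_swollen / W_dry
Q = 11.62 / 2.76
Q = 4.21

Q = 4.21


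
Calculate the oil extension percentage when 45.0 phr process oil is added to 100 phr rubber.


Oil % = oil / (100 + oil) * 100
= 45.0 / (100 + 45.0) * 100
= 45.0 / 145.0 * 100
= 31.03%

31.03%


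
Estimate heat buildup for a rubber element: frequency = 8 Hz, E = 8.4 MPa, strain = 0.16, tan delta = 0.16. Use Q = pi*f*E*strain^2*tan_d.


Q = pi * f * E * strain^2 * tan_d
= pi * 8 * 8.4 * 0.16^2 * 0.16
= pi * 8 * 8.4 * 0.0256 * 0.16
= 0.8647

Q = 0.8647


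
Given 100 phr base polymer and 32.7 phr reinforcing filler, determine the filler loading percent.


Filler % = filler / (rubber + filler) * 100
= 32.7 / (100 + 32.7) * 100
= 32.7 / 132.7 * 100
= 24.64%

24.64%


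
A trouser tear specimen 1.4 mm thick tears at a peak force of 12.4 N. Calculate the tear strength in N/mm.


Tear strength = force / thickness
= 12.4 / 1.4
= 8.86 N/mm

8.86 N/mm


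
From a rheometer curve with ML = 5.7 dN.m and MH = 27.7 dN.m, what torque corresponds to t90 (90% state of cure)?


M90 = ML + 0.9 * (MH - ML)
M90 = 5.7 + 0.9 * (27.7 - 5.7)
M90 = 5.7 + 0.9 * 22.0
M90 = 25.5 dN.m

25.5 dN.m


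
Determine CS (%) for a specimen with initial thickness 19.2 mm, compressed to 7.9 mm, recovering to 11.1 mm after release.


CS = (t0 - recovered) / (t0 - ts) * 100
= (19.2 - 11.1) / (19.2 - 7.9) * 100
= 8.1 / 11.3 * 100
= 71.7%

71.7%


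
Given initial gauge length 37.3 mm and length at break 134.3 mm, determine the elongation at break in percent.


Elongation = (Lf - L0) / L0 * 100
= (134.3 - 37.3) / 37.3 * 100
= 97.0 / 37.3 * 100
= 260.1%

260.1%


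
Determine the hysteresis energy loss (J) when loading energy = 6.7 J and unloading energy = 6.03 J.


Hysteresis loss = loading - unloading
= 6.7 - 6.03
= 0.67 J

0.67 J


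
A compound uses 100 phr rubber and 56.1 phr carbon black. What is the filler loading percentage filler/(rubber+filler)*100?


Filler % = filler / (rubber + filler) * 100
= 56.1 / (100 + 56.1) * 100
= 56.1 / 156.1 * 100
= 35.94%

35.94%


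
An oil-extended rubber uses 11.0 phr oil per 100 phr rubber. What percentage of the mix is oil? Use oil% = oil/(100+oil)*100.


Oil % = oil / (100 + oil) * 100
= 11.0 / (100 + 11.0) * 100
= 11.0 / 111.0 * 100
= 9.91%

9.91%


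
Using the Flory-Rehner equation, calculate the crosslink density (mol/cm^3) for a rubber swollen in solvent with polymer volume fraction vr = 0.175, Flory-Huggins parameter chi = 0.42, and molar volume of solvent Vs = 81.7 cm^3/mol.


ln(1 - vr) = ln(1 - 0.175) = -0.1924
Numerator = -((-0.1924) + 0.175 + 0.42 * 0.175^2) = 0.0045
Denominator = 81.7 * (0.175^(1/3) - 0.175/2) = 38.5497
nu = 0.0045 / 38.5497 = 1.1698e-04 mol/cm^3

1.1698e-04 mol/cm^3


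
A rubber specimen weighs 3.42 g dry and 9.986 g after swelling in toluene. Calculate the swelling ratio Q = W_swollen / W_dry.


Q = W_swollen / W_dry
Q = 9.986 / 3.42
Q = 2.92

Q = 2.92


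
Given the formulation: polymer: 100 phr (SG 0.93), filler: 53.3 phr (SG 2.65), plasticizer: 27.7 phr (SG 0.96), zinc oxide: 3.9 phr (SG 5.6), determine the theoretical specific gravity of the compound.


Sum of weights = 184.9
Volume contributions:
  polymer: 100/0.93 = 107.5269
  filler: 53.3/2.65 = 20.1132
  plasticizer: 27.7/0.96 = 28.8542
  zinc oxide: 3.9/5.6 = 0.6964
Sum of volumes = 157.1907
SG = 184.9 / 157.1907 = 1.176

SG = 1.176


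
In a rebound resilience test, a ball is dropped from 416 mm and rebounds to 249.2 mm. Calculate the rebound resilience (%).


Resilience = h_rebound / h_drop * 100
= 249.2 / 416 * 100
= 59.9%

59.9%


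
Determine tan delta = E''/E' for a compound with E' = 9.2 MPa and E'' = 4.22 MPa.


tan delta = E'' / E'
= 4.22 / 9.2
= 0.4587

tan delta = 0.4587


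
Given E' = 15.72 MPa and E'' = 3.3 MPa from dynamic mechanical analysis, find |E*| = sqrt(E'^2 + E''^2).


|E*| = sqrt(E'^2 + E''^2)
= sqrt(15.72^2 + 3.3^2)
= sqrt(247.1184 + 10.8900)
= 16.063 MPa

16.063 MPa


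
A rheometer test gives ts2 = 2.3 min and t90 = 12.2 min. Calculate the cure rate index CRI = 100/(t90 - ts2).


CRI = 100 / (t90 - ts2)
= 100 / (12.2 - 2.3)
= 100 / 9.9
= 10.1 min^-1

10.1 min^-1


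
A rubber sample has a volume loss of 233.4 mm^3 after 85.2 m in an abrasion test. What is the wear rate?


Rate = volume_loss / distance
= 233.4 / 85.2
= 2.739 mm^3/m

2.739 mm^3/m


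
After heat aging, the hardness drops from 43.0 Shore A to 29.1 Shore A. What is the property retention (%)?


Retention = aged / original * 100
= 29.1 / 43.0 * 100
= 67.7%

67.7%


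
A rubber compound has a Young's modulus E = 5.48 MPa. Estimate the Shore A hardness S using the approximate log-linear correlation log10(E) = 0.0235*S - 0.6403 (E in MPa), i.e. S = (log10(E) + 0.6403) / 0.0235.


log10(E) = 0.0235*S - 0.6403  =>  S = (log10(E) + 0.6403) / 0.0235
log10(5.48) = 0.738781
S = (0.738781 + 0.6403) / 0.0235 = 1.379081 / 0.0235
S = 58.7

Shore A = 58.7


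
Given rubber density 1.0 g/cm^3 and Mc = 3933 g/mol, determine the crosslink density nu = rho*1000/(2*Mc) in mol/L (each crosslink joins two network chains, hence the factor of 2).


nu = rho * 1000 / (2 * Mc)
nu = 1.0 * 1000 / (2 * 3933)
nu = 1000.0 / 7866
nu = 0.1271 mol/L

0.1271 mol/L


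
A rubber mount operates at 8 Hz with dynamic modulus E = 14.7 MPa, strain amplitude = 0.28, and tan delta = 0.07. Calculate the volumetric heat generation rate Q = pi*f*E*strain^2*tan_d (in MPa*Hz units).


Q = pi * f * E * strain^2 * tan_d
= pi * 8 * 14.7 * 0.28^2 * 0.07
= pi * 8 * 14.7 * 0.0784 * 0.07
= 2.0275

Q = 2.0275


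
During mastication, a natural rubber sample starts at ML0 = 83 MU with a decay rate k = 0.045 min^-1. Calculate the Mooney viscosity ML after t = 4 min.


ML = ML0 * exp(-k * t)
ML = 83 * exp(-0.045 * 4)
ML = 83 * 0.8353
ML = 69.33 MU

69.33 MU


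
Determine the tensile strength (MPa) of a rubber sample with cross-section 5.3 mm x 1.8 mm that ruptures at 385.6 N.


Area = width * thickness = 5.3 * 1.8 = 9.54 mm^2
TS = force / area = 385.6 / 9.54 = 40.42 MPa

40.42 MPa


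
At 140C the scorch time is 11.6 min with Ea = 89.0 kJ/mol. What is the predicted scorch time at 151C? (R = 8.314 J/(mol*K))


Convert temperatures: T1 = 140 + 273.15 = 413.15 K, T2 = 151 + 273.15 = 424.15 K
ts2_new = 11.6 * exp(89000 / 8.314 * (1/424.15 - 1/413.15))
1/T2 - 1/T1 = -6.2772e-05
ts2_new = 5.92 min

5.92 min


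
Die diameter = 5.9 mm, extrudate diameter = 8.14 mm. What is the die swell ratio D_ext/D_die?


Die swell ratio = D_extrudate / D_die
= 8.14 / 5.9
= 1.38

Die swell = 1.38


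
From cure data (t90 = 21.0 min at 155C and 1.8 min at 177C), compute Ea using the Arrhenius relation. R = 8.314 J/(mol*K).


T1 = 428.15 K, T2 = 450.15 K
1/T1 - 1/T2 = 1.1415e-04
ln(t1/t2) = ln(21.0/1.8) = 2.4567
Ea = 8.314 * 2.4567 / 1.1415e-04 = 178936.5221 J/mol
Ea = 178.94 kJ/mol

178.94 kJ/mol


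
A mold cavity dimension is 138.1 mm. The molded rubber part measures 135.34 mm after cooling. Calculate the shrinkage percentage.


Shrinkage = (mold - part) / mold * 100
= (138.1 - 135.34) / 138.1 * 100
= 2.76 / 138.1 * 100
= 2.0%

2.0%


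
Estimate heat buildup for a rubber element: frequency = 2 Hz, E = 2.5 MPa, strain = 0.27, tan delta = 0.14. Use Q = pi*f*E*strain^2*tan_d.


Q = pi * f * E * strain^2 * tan_d
= pi * 2 * 2.5 * 0.27^2 * 0.14
= pi * 2 * 2.5 * 0.0729 * 0.14
= 0.1603

Q = 0.1603


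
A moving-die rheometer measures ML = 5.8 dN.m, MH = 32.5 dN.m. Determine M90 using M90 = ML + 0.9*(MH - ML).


M90 = ML + 0.9 * (MH - ML)
M90 = 5.8 + 0.9 * (32.5 - 5.8)
M90 = 5.8 + 0.9 * 26.7
M90 = 29.83 dN.m

29.83 dN.m


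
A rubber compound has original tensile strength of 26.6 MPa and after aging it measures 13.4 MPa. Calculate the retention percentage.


Retention = aged / original * 100
= 13.4 / 26.6 * 100
= 50.4%

50.4%


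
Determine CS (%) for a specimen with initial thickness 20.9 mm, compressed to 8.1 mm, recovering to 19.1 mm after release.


CS = (t0 - recovered) / (t0 - ts) * 100
= (20.9 - 19.1) / (20.9 - 8.1) * 100
= 1.8 / 12.8 * 100
= 14.1%

14.1%


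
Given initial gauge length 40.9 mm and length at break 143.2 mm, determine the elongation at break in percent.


Elongation = (Lf - L0) / L0 * 100
= (143.2 - 40.9) / 40.9 * 100
= 102.3 / 40.9 * 100
= 250.1%

250.1%


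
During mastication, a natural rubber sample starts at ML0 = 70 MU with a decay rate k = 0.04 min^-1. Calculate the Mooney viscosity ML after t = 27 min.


ML = ML0 * exp(-k * t)
ML = 70 * exp(-0.04 * 27)
ML = 70 * 0.3396
ML = 23.77 MU

23.77 MU


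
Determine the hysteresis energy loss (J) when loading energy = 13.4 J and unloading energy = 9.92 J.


Hysteresis loss = loading - unloading
= 13.4 - 9.92
= 3.48 J

3.48 J


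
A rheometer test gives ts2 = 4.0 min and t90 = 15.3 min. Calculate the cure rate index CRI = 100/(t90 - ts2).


CRI = 100 / (t90 - ts2)
= 100 / (15.3 - 4.0)
= 100 / 11.3
= 8.85 min^-1

8.85 min^-1


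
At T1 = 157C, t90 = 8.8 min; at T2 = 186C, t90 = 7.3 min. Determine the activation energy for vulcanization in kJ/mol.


T1 = 430.15 K, T2 = 459.15 K
1/T1 - 1/T2 = 1.4683e-04
ln(t1/t2) = ln(8.8/7.3) = 0.1869
Ea = 8.314 * 0.1869 / 1.4683e-04 = 10581.4031 J/mol
Ea = 10.58 kJ/mol

10.58 kJ/mol


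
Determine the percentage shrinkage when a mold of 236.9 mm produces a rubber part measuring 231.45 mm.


Shrinkage = (mold - part) / mold * 100
= (236.9 - 231.45) / 236.9 * 100
= 5.45 / 236.9 * 100
= 2.3%

2.3%


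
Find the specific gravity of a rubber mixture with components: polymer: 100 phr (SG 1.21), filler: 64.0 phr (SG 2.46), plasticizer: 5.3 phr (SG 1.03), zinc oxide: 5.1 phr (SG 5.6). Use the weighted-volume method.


Sum of weights = 174.4
Volume contributions:
  polymer: 100/1.21 = 82.6446
  filler: 64.0/2.46 = 26.0163
  plasticizer: 5.3/1.03 = 5.1456
  zinc oxide: 5.1/5.6 = 0.9107
Sum of volumes = 114.7172
SG = 174.4 / 114.7172 = 1.52

SG = 1.52


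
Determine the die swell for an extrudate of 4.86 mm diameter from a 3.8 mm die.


Die swell ratio = D_extrudate / D_die
= 4.86 / 3.8
= 1.279

Die swell = 1.279


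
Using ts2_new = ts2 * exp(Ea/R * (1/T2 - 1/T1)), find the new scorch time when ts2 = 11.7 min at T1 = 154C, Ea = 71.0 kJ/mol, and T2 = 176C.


Convert temperatures: T1 = 154 + 273.15 = 427.15 K, T2 = 176 + 273.15 = 449.15 K
ts2_new = 11.7 * exp(71000 / 8.314 * (1/449.15 - 1/427.15))
1/T2 - 1/T1 = -1.1467e-04
ts2_new = 4.39 min

4.39 min


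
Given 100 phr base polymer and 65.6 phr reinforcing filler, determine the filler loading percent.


Filler % = filler / (rubber + filler) * 100
= 65.6 / (100 + 65.6) * 100
= 65.6 / 165.6 * 100
= 39.61%

39.61%


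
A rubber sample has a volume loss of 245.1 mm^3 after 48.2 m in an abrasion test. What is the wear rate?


Rate = volume_loss / distance
= 245.1 / 48.2
= 5.085 mm^3/m

5.085 mm^3/m


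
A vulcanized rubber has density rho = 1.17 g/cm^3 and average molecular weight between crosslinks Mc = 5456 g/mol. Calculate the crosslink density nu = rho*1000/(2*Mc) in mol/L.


nu = rho * 1000 / (2 * Mc)
nu = 1.17 * 1000 / (2 * 5456)
nu = 1170.0 / 10912
nu = 0.1072 mol/L

0.1072 mol/L


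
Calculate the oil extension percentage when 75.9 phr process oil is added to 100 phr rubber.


Oil % = oil / (100 + oil) * 100
= 75.9 / (100 + 75.9) * 100
= 75.9 / 175.9 * 100
= 43.15%

43.15%


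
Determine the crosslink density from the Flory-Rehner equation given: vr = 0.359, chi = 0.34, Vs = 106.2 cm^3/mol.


ln(1 - vr) = ln(1 - 0.359) = -0.4447
Numerator = -((-0.4447) + 0.359 + 0.34 * 0.359^2) = 0.0419
Denominator = 106.2 * (0.359^(1/3) - 0.359/2) = 56.4155
nu = 0.0419 / 56.4155 = 7.4282e-04 mol/cm^3

7.4282e-04 mol/cm^3


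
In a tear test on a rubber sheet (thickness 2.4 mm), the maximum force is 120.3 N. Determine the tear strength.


Tear strength = force / thickness
= 120.3 / 2.4
= 50.12 N/mm

50.12 N/mm


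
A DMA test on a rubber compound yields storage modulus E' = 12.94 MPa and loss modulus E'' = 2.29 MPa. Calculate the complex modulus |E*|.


|E*| = sqrt(E'^2 + E''^2)
= sqrt(12.94^2 + 2.29^2)
= sqrt(167.4436 + 5.2441)
= 13.141 MPa

13.141 MPa


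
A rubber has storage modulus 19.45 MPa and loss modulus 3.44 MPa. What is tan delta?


tan delta = E'' / E'
= 3.44 / 19.45
= 0.1769

tan delta = 0.1769


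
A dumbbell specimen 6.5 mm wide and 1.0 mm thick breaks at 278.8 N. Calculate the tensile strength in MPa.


Area = width * thickness = 6.5 * 1.0 = 6.5 mm^2
TS = force / area = 278.8 / 6.5 = 42.89 MPa

42.89 MPa


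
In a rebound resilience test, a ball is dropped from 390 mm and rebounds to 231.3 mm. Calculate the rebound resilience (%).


Resilience = h_rebound / h_drop * 100
= 231.3 / 390 * 100
= 59.3%

59.3%


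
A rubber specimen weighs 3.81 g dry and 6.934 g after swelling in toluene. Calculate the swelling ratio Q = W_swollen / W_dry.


Q = W_swollen / W_dry
Q = 6.934 / 3.81
Q = 1.82

Q = 1.82


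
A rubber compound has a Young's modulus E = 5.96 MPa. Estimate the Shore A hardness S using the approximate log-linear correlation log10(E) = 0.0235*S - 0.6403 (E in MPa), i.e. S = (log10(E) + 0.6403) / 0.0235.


log10(E) = 0.0235*S - 0.6403  =>  S = (log10(E) + 0.6403) / 0.0235
log10(5.96) = 0.775246
S = (0.775246 + 0.6403) / 0.0235 = 1.415546 / 0.0235
S = 60.2

Shore A = 60.2


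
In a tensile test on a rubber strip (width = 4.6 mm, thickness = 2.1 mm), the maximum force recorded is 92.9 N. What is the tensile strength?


Area = width * thickness = 4.6 * 2.1 = 9.66 mm^2
TS = force / area = 92.9 / 9.66 = 9.62 MPa

9.62 MPa


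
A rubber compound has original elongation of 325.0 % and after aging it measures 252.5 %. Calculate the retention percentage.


Retention = aged / original * 100
= 252.5 / 325.0 * 100
= 77.7%

77.7%


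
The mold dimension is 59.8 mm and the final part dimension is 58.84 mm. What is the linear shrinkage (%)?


Shrinkage = (mold - part) / mold * 100
= (59.8 - 58.84) / 59.8 * 100
= 0.96 / 59.8 * 100
= 1.61%

1.61%


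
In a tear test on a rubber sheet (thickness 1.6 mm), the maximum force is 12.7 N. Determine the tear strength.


Tear strength = force / thickness
= 12.7 / 1.6
= 7.94 N/mm

7.94 N/mm


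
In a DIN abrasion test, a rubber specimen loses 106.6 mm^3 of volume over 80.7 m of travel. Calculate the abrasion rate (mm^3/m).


Rate = volume_loss / distance
= 106.6 / 80.7
= 1.321 mm^3/m

1.321 mm^3/m


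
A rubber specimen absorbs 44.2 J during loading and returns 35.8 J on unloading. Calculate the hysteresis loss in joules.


Hysteresis loss = loading - unloading
= 44.2 - 35.8
= 8.4 J

8.4 J


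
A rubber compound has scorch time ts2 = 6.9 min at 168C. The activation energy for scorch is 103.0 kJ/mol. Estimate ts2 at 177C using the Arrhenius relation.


Convert temperatures: T1 = 168 + 273.15 = 441.15 K, T2 = 177 + 273.15 = 450.15 K
ts2_new = 6.9 * exp(103000 / 8.314 * (1/450.15 - 1/441.15))
1/T2 - 1/T1 = -4.5321e-05
ts2_new = 3.94 min

3.94 min


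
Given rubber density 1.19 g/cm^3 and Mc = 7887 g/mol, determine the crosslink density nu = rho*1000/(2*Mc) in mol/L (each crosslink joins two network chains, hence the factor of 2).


nu = rho * 1000 / (2 * Mc)
nu = 1.19 * 1000 / (2 * 7887)
nu = 1190.0 / 15774
nu = 0.0754 mol/L

0.0754 mol/L


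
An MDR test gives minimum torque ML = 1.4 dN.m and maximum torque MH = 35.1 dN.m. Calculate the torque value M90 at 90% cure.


M90 = ML + 0.9 * (MH - ML)
M90 = 1.4 + 0.9 * (35.1 - 1.4)
M90 = 1.4 + 0.9 * 33.7
M90 = 31.73 dN.m

31.73 dN.m


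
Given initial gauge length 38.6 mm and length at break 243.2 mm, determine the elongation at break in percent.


Elongation = (Lf - L0) / L0 * 100
= (243.2 - 38.6) / 38.6 * 100
= 204.6 / 38.6 * 100
= 530.1%

530.1%


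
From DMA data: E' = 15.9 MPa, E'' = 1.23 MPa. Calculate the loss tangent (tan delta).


tan delta = E'' / E'
= 1.23 / 15.9
= 0.0774

tan delta = 0.0774


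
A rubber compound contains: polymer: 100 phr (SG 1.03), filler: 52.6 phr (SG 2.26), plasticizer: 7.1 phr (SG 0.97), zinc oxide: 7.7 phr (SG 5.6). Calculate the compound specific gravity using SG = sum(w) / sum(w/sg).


Sum of weights = 167.4
Volume contributions:
  polymer: 100/1.03 = 97.0874
  filler: 52.6/2.26 = 23.2743
  plasticizer: 7.1/0.97 = 7.3196
  zinc oxide: 7.7/5.6 = 1.3750
Sum of volumes = 129.0563
SG = 167.4 / 129.0563 = 1.297

SG = 1.297
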